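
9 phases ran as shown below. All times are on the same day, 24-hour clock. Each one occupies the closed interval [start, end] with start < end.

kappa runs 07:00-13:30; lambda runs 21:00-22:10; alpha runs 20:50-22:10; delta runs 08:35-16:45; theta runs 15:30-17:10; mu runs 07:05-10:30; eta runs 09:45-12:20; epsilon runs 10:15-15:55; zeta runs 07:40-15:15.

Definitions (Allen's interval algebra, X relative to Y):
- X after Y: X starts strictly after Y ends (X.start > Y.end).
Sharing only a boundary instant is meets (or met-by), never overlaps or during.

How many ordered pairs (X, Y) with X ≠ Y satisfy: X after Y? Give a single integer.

18

Checking all 72 ordered pairs for relation 'after'; matching pairs in alphabetical order:
(alpha, delta): alpha after delta ✓
(alpha, epsilon): alpha after epsilon ✓
(alpha, eta): alpha after eta ✓
(alpha, kappa): alpha after kappa ✓
(alpha, mu): alpha after mu ✓
(alpha, theta): alpha after theta ✓
(alpha, zeta): alpha after zeta ✓
(lambda, delta): lambda after delta ✓
(lambda, epsilon): lambda after epsilon ✓
(lambda, eta): lambda after eta ✓
(lambda, kappa): lambda after kappa ✓
(lambda, mu): lambda after mu ✓
(lambda, theta): lambda after theta ✓
(lambda, zeta): lambda after zeta ✓
(theta, eta): theta after eta ✓
(theta, kappa): theta after kappa ✓
(theta, mu): theta after mu ✓
(theta, zeta): theta after zeta ✓
Count: 18.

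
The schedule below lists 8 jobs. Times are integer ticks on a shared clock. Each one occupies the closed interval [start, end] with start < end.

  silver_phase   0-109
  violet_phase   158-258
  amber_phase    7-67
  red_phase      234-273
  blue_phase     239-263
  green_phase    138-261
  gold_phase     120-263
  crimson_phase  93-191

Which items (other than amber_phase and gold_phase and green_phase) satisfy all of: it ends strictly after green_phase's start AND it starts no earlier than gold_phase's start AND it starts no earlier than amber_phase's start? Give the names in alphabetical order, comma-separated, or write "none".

Conditions: its end is strictly after green_phase's start (X.end > 138) AND its start is no earlier than gold_phase's start (X.start >= 120) AND its start is no earlier than amber_phase's start (X.start >= 7).
blue_phase: end 263 > 138? ✓; start 239 >= 120? ✓; start 239 >= 7? ✓ → yes.
crimson_phase: end 191 > 138? ✓; start 93 >= 120? ✗; start 93 >= 7? ✓ → no.
red_phase: end 273 > 138? ✓; start 234 >= 120? ✓; start 234 >= 7? ✓ → yes.
silver_phase: end 109 > 138? ✗; start 0 >= 120? ✗; start 0 >= 7? ✗ → no.
violet_phase: end 258 > 138? ✓; start 158 >= 120? ✓; start 158 >= 7? ✓ → yes.
Result: blue_phase, red_phase, violet_phase.

blue_phase, red_phase, violet_phase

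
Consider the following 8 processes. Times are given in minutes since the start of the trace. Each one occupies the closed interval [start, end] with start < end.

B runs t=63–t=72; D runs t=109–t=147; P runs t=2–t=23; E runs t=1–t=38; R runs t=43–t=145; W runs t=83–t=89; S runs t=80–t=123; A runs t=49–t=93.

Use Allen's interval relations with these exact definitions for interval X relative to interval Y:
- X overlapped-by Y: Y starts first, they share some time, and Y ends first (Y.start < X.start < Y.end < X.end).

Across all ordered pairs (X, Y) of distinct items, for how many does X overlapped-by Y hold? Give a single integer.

Checking all 56 ordered pairs for relation 'overlapped-by'; matching pairs in alphabetical order:
(D, R): D overlapped-by R ✓
(D, S): D overlapped-by S ✓
(S, A): S overlapped-by A ✓
Count: 3.

3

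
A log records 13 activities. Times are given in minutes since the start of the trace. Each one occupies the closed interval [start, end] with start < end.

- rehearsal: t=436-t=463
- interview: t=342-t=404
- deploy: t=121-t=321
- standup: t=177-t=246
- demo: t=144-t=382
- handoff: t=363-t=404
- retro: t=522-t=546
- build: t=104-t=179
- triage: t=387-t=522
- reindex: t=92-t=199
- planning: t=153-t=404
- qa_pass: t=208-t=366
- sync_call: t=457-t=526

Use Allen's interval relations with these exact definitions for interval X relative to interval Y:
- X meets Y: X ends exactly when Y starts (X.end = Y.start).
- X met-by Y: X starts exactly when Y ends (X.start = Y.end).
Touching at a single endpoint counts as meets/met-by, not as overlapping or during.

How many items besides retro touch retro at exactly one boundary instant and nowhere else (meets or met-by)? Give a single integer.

1

Target retro = [t=522, t=546].
build [t=104, t=179] → before → no.
demo [t=144, t=382] → before → no.
deploy [t=121, t=321] → before → no.
handoff [t=363, t=404] → before → no.
interview [t=342, t=404] → before → no.
planning [t=153, t=404] → before → no.
qa_pass [t=208, t=366] → before → no.
rehearsal [t=436, t=463] → before → no.
reindex [t=92, t=199] → before → no.
standup [t=177, t=246] → before → no.
sync_call [t=457, t=526] → overlaps → no.
triage [t=387, t=522] → meets → counts.
Total: 1.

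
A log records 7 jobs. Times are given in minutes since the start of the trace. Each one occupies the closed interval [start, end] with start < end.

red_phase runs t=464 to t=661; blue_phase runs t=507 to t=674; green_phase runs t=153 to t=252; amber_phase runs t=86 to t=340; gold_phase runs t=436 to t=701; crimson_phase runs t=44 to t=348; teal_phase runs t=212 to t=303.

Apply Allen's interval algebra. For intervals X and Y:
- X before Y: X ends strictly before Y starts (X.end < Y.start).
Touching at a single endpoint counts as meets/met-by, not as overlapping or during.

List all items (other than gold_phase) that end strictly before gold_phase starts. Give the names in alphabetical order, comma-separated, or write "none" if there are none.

amber_phase, crimson_phase, green_phase, teal_phase

Target gold_phase = [t=436, t=701].
amber_phase [t=86, t=340] → before → yes.
blue_phase [t=507, t=674] → during → no.
crimson_phase [t=44, t=348] → before → yes.
green_phase [t=153, t=252] → before → yes.
red_phase [t=464, t=661] → during → no.
teal_phase [t=212, t=303] → before → yes.
Result: amber_phase, crimson_phase, green_phase, teal_phase.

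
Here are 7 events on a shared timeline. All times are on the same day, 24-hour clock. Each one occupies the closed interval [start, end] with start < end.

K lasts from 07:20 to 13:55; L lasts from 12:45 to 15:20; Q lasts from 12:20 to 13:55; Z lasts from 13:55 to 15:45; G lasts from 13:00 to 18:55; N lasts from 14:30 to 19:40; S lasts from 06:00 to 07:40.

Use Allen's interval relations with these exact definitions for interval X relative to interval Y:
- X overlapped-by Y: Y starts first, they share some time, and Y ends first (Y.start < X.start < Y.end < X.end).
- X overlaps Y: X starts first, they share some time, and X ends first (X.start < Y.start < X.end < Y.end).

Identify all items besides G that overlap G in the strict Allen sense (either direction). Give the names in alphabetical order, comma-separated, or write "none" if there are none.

K, L, N, Q

Target G = [13:00, 18:55].
K [07:20, 13:55] → overlaps → yes.
L [12:45, 15:20] → overlaps → yes.
N [14:30, 19:40] → overlapped-by → yes.
Q [12:20, 13:55] → overlaps → yes.
S [06:00, 07:40] → before → no.
Z [13:55, 15:45] → during → no.
Result: K, L, N, Q.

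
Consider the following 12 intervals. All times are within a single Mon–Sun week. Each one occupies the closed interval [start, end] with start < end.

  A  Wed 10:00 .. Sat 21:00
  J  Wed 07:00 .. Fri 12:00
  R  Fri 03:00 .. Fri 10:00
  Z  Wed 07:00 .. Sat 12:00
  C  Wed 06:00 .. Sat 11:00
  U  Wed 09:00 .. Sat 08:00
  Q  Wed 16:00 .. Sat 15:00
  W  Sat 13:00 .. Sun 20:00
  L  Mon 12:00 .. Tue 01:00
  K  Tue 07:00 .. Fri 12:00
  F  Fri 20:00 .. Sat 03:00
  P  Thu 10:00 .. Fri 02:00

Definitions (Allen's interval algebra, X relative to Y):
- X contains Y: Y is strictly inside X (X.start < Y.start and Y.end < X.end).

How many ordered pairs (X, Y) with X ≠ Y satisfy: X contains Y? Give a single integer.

23

Checking all 132 ordered pairs for relation 'contains'; matching pairs in alphabetical order:
(A, F): A contains F ✓
(A, P): A contains P ✓
(A, Q): A contains Q ✓
(A, R): A contains R ✓
(C, F): C contains F ✓
(C, J): C contains J ✓
(C, P): C contains P ✓
(C, R): C contains R ✓
(C, U): C contains U ✓
(J, P): J contains P ✓
(J, R): J contains R ✓
(K, P): K contains P ✓
(K, R): K contains R ✓
(Q, F): Q contains F ✓
(Q, P): Q contains P ✓
(Q, R): Q contains R ✓
(U, F): U contains F ✓
(U, P): U contains P ✓
(U, R): U contains R ✓
(Z, F): Z contains F ✓
(Z, P): Z contains P ✓
(Z, R): Z contains R ✓
(Z, U): Z contains U ✓
Count: 23.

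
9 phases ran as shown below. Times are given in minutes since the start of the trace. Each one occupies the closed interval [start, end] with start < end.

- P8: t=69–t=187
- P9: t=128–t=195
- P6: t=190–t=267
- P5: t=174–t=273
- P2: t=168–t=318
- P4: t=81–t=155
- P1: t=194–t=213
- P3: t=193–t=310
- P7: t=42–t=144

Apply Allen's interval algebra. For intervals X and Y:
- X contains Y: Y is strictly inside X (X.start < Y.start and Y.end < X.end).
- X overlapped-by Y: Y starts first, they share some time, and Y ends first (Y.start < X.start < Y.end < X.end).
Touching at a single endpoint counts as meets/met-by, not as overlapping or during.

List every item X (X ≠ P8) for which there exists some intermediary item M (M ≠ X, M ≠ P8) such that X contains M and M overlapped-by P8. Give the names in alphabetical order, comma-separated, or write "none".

Target P8 = [t=69, t=187].
Intermediaries M with M overlapped-by P8: P2, P5, P9.
Via P2 — items with X contains P2: none.
Via P5 — items with X contains P5: P2.
Via P9 — items with X contains P9: none.
Union: P2.

P2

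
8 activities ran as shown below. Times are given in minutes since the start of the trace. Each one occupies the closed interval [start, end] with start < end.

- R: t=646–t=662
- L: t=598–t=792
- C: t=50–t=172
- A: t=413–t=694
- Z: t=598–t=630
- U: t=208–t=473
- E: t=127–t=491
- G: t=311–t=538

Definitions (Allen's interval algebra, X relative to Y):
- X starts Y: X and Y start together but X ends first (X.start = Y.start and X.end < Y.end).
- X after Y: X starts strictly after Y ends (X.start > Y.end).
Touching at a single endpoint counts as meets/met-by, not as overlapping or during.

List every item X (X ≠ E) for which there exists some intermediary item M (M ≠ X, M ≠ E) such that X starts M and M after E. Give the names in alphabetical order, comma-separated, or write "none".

Z

Target E = [t=127, t=491].
Intermediaries M with M after E: L, R, Z.
Via L — items with X starts L: Z.
Via R — items with X starts R: none.
Via Z — items with X starts Z: none.
Union: Z.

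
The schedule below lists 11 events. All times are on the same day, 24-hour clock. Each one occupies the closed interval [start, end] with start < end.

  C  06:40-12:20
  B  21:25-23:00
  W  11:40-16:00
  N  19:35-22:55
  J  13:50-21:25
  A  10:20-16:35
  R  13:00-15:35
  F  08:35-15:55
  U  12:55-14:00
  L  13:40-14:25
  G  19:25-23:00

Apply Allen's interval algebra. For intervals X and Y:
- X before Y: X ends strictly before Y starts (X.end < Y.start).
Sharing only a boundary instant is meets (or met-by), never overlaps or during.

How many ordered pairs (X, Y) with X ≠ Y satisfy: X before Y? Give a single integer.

Checking all 110 ordered pairs for relation 'before'; matching pairs in alphabetical order:
(A, B): A before B ✓
(A, G): A before G ✓
(A, N): A before N ✓
(C, B): C before B ✓
(C, G): C before G ✓
(C, J): C before J ✓
(C, L): C before L ✓
(C, N): C before N ✓
(C, R): C before R ✓
(C, U): C before U ✓
(F, B): F before B ✓
(F, G): F before G ✓
(F, N): F before N ✓
(L, B): L before B ✓
(L, G): L before G ✓
(L, N): L before N ✓
(R, B): R before B ✓
(R, G): R before G ✓
(R, N): R before N ✓
(U, B): U before B ✓
(U, G): U before G ✓
(U, N): U before N ✓
(W, B): W before B ✓
(W, G): W before G ✓
... plus 1 further pairs not listed.
Count: 25.

25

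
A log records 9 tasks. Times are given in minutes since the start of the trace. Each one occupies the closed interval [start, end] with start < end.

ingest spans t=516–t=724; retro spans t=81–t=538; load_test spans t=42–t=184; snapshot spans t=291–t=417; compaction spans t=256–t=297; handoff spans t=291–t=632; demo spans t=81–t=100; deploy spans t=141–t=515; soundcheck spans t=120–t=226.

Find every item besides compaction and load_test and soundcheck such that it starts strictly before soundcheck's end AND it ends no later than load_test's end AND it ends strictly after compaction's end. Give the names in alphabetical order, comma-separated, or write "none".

Conditions: its start is strictly before soundcheck's end (X.start < t=226) AND its end is no later than load_test's end (X.end <= t=184) AND its end is strictly after compaction's end (X.end > t=297).
demo: start t=81 < t=226? ✓; end t=100 <= t=184? ✓; end t=100 > t=297? ✗ → no.
deploy: start t=141 < t=226? ✓; end t=515 <= t=184? ✗; end t=515 > t=297? ✓ → no.
handoff: start t=291 < t=226? ✗; end t=632 <= t=184? ✗; end t=632 > t=297? ✓ → no.
ingest: start t=516 < t=226? ✗; end t=724 <= t=184? ✗; end t=724 > t=297? ✓ → no.
retro: start t=81 < t=226? ✓; end t=538 <= t=184? ✗; end t=538 > t=297? ✓ → no.
snapshot: start t=291 < t=226? ✗; end t=417 <= t=184? ✗; end t=417 > t=297? ✓ → no.
Result: none.

none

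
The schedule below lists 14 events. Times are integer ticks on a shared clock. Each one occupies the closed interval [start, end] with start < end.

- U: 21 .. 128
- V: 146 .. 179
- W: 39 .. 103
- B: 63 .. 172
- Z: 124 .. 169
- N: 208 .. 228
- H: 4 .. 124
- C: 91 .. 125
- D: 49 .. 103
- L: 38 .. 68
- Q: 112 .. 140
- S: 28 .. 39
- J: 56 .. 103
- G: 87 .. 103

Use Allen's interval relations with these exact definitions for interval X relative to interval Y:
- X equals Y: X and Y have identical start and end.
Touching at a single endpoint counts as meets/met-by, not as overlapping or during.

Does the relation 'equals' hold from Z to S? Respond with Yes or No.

Z = [124, 169], S = [28, 39].
Actual relation of Z to S: after.
Asked whether 'equals' holds → No.

No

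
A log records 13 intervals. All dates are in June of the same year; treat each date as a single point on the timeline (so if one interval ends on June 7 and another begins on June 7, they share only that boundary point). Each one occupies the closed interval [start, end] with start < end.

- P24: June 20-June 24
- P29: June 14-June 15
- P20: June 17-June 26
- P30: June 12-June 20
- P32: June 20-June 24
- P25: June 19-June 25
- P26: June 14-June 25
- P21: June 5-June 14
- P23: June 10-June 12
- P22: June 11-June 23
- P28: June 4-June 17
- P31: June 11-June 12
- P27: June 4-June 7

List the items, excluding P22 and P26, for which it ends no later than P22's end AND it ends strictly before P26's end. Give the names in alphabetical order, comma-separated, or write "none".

Conditions: its end is no later than P22's end (X.end <= June 23) AND its end is strictly before P26's end (X.end < June 25).
P20: end June 26 <= June 23? ✗; end June 26 < June 25? ✗ → no.
P21: end June 14 <= June 23? ✓; end June 14 < June 25? ✓ → yes.
P23: end June 12 <= June 23? ✓; end June 12 < June 25? ✓ → yes.
P24: end June 24 <= June 23? ✗; end June 24 < June 25? ✓ → no.
P25: end June 25 <= June 23? ✗; end June 25 < June 25? ✗ → no.
P27: end June 7 <= June 23? ✓; end June 7 < June 25? ✓ → yes.
P28: end June 17 <= June 23? ✓; end June 17 < June 25? ✓ → yes.
P29: end June 15 <= June 23? ✓; end June 15 < June 25? ✓ → yes.
P30: end June 20 <= June 23? ✓; end June 20 < June 25? ✓ → yes.
P31: end June 12 <= June 23? ✓; end June 12 < June 25? ✓ → yes.
P32: end June 24 <= June 23? ✗; end June 24 < June 25? ✓ → no.
Result: P21, P23, P27, P28, P29, P30, P31.

P21, P23, P27, P28, P29, P30, P31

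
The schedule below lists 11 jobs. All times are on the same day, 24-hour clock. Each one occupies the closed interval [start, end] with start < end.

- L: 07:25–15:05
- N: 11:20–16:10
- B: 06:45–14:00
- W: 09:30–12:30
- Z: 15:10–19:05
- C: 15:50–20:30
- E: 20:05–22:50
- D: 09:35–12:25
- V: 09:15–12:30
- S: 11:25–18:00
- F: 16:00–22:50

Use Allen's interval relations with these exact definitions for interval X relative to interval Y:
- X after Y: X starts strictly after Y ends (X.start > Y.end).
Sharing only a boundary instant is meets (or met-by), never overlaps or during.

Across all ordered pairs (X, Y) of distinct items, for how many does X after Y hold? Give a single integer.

Checking all 110 ordered pairs for relation 'after'; matching pairs in alphabetical order:
(C, B): C after B ✓
(C, D): C after D ✓
(C, L): C after L ✓
(C, V): C after V ✓
(C, W): C after W ✓
(E, B): E after B ✓
(E, D): E after D ✓
(E, L): E after L ✓
(E, N): E after N ✓
(E, S): E after S ✓
(E, V): E after V ✓
(E, W): E after W ✓
(E, Z): E after Z ✓
(F, B): F after B ✓
(F, D): F after D ✓
(F, L): F after L ✓
(F, V): F after V ✓
(F, W): F after W ✓
(Z, B): Z after B ✓
(Z, D): Z after D ✓
(Z, L): Z after L ✓
(Z, V): Z after V ✓
(Z, W): Z after W ✓
Count: 23.

23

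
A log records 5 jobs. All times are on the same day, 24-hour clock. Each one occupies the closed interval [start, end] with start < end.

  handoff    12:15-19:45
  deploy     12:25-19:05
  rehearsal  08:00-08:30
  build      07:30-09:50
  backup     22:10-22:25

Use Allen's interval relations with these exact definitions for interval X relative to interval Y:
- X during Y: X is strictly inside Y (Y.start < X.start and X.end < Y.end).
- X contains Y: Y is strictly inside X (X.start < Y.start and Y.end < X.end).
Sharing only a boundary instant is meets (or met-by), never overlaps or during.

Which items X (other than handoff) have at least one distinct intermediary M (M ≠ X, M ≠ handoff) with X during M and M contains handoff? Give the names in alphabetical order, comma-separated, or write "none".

Target handoff = [12:15, 19:45].
Intermediaries M with M contains handoff: none.
Union: none.

none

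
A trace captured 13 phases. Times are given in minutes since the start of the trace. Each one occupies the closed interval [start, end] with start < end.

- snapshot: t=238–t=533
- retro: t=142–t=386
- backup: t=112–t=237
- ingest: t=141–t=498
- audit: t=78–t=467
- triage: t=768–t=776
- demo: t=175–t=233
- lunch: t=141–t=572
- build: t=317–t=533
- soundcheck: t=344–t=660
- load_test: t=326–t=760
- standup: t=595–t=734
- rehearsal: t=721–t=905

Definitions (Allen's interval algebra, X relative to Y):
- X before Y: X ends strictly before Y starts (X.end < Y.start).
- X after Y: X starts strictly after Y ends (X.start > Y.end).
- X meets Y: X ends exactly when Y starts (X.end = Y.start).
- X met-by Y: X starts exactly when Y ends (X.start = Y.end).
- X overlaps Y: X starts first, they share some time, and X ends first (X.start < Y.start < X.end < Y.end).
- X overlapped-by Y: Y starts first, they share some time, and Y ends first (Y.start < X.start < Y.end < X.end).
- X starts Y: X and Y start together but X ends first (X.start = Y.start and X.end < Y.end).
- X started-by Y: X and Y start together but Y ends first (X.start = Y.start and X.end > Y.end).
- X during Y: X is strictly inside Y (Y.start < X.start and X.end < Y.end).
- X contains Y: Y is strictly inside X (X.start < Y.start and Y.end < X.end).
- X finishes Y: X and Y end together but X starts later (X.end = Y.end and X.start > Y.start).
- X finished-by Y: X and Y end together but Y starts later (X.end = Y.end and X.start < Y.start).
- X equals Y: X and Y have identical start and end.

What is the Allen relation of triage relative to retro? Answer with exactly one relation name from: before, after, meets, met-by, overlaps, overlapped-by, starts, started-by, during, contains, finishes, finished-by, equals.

triage = [t=768, t=776]; retro = [t=142, t=386].
Compare endpoints: triage.start > retro.start, triage.start > retro.end, triage.end > retro.start, triage.end > retro.end.
That pattern is 'after'.

after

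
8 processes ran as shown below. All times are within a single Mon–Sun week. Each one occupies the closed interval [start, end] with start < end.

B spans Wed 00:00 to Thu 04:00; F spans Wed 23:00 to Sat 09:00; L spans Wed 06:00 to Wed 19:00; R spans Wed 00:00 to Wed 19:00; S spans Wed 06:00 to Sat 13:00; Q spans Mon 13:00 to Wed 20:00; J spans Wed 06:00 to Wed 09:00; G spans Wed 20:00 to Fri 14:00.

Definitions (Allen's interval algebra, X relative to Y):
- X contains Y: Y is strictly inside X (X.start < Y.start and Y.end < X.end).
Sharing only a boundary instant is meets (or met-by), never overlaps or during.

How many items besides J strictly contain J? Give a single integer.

Target J = [Wed 06:00, Wed 09:00].
B [Wed 00:00, Thu 04:00] → contains → counts.
F [Wed 23:00, Sat 09:00] → after → no.
G [Wed 20:00, Fri 14:00] → after → no.
L [Wed 06:00, Wed 19:00] → started-by → no.
Q [Mon 13:00, Wed 20:00] → contains → counts.
R [Wed 00:00, Wed 19:00] → contains → counts.
S [Wed 06:00, Sat 13:00] → started-by → no.
Total: 3.

3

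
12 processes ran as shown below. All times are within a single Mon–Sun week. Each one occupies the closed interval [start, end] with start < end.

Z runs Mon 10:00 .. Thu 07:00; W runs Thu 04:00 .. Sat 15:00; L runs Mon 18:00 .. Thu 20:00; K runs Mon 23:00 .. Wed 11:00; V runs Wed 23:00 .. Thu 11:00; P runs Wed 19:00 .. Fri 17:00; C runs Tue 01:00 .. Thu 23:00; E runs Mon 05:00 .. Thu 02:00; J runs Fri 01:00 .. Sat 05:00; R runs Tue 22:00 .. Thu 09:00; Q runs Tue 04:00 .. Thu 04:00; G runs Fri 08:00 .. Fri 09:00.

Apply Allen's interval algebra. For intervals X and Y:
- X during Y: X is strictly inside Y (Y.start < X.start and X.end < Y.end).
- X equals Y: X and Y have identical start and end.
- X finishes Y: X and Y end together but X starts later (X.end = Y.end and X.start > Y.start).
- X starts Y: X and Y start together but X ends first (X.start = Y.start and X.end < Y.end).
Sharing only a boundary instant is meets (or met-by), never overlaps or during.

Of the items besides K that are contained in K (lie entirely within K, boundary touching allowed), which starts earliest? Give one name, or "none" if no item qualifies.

Target K = [Mon 23:00, Wed 11:00].
C [Tue 01:00, Thu 23:00] → overlapped-by → excluded.
E [Mon 05:00, Thu 02:00] → contains → excluded.
G [Fri 08:00, Fri 09:00] → after → excluded.
J [Fri 01:00, Sat 05:00] → after → excluded.
L [Mon 18:00, Thu 20:00] → contains → excluded.
P [Wed 19:00, Fri 17:00] → after → excluded.
Q [Tue 04:00, Thu 04:00] → overlapped-by → excluded.
R [Tue 22:00, Thu 09:00] → overlapped-by → excluded.
V [Wed 23:00, Thu 11:00] → after → excluded.
W [Thu 04:00, Sat 15:00] → after → excluded.
Z [Mon 10:00, Thu 07:00] → contains → excluded.
No candidates → none.

none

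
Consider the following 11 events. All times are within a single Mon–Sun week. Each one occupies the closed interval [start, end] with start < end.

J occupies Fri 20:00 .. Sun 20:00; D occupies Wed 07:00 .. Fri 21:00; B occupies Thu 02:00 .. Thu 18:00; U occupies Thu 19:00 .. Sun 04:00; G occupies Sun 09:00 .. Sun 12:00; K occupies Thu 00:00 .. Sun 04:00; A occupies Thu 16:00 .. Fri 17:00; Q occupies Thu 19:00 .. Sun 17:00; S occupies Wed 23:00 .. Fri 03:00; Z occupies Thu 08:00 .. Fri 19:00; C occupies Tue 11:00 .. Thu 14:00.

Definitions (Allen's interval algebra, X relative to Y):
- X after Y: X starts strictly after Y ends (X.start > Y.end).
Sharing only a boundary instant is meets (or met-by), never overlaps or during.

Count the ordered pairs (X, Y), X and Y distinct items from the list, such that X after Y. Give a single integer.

Checking all 110 ordered pairs for relation 'after'; matching pairs in alphabetical order:
(A, C): A after C ✓
(G, A): G after A ✓
(G, B): G after B ✓
(G, C): G after C ✓
(G, D): G after D ✓
(G, K): G after K ✓
(G, S): G after S ✓
(G, U): G after U ✓
(G, Z): G after Z ✓
(J, A): J after A ✓
(J, B): J after B ✓
(J, C): J after C ✓
(J, S): J after S ✓
(J, Z): J after Z ✓
(Q, B): Q after B ✓
(Q, C): Q after C ✓
(U, B): U after B ✓
(U, C): U after C ✓
Count: 18.

18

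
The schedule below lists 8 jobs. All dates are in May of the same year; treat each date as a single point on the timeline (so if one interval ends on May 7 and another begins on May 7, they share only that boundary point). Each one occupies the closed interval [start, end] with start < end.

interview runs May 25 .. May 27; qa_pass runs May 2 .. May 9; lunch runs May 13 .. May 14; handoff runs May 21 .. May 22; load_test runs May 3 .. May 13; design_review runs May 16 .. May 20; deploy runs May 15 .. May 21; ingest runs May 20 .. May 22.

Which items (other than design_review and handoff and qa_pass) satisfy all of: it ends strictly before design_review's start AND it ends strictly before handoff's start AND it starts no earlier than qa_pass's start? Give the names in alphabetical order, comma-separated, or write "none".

load_test, lunch

Conditions: its end is strictly before design_review's start (X.end < May 16) AND its end is strictly before handoff's start (X.end < May 21) AND its start is no earlier than qa_pass's start (X.start >= May 2).
deploy: end May 21 < May 16? ✗; end May 21 < May 21? ✗; start May 15 >= May 2? ✓ → no.
ingest: end May 22 < May 16? ✗; end May 22 < May 21? ✗; start May 20 >= May 2? ✓ → no.
interview: end May 27 < May 16? ✗; end May 27 < May 21? ✗; start May 25 >= May 2? ✓ → no.
load_test: end May 13 < May 16? ✓; end May 13 < May 21? ✓; start May 3 >= May 2? ✓ → yes.
lunch: end May 14 < May 16? ✓; end May 14 < May 21? ✓; start May 13 >= May 2? ✓ → yes.
Result: load_test, lunch.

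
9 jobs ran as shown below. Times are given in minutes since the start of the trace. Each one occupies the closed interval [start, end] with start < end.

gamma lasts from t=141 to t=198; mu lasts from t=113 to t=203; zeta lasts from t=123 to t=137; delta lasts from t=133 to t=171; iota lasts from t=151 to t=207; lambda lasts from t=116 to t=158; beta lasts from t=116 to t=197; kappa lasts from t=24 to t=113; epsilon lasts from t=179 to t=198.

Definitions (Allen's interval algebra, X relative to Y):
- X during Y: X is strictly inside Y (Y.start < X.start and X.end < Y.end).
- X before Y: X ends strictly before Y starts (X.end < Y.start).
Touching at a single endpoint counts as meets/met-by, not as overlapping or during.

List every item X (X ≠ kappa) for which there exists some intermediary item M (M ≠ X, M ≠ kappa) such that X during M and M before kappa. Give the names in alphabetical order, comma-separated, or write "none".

none

Target kappa = [t=24, t=113].
Intermediaries M with M before kappa: none.
Union: none.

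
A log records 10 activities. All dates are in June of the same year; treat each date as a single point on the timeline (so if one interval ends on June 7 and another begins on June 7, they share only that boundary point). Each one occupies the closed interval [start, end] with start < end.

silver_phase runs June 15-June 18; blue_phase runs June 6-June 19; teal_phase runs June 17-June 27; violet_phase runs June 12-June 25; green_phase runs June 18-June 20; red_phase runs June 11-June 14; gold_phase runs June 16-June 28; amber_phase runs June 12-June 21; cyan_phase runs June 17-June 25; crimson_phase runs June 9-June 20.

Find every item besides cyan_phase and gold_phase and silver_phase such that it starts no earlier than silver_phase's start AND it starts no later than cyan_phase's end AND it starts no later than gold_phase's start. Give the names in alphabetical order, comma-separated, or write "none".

none

Conditions: its start is no earlier than silver_phase's start (X.start >= June 15) AND its start is no later than cyan_phase's end (X.start <= June 25) AND its start is no later than gold_phase's start (X.start <= June 16).
amber_phase: start June 12 >= June 15? ✗; start June 12 <= June 25? ✓; start June 12 <= June 16? ✓ → no.
blue_phase: start June 6 >= June 15? ✗; start June 6 <= June 25? ✓; start June 6 <= June 16? ✓ → no.
crimson_phase: start June 9 >= June 15? ✗; start June 9 <= June 25? ✓; start June 9 <= June 16? ✓ → no.
green_phase: start June 18 >= June 15? ✓; start June 18 <= June 25? ✓; start June 18 <= June 16? ✗ → no.
red_phase: start June 11 >= June 15? ✗; start June 11 <= June 25? ✓; start June 11 <= June 16? ✓ → no.
teal_phase: start June 17 >= June 15? ✓; start June 17 <= June 25? ✓; start June 17 <= June 16? ✗ → no.
violet_phase: start June 12 >= June 15? ✗; start June 12 <= June 25? ✓; start June 12 <= June 16? ✓ → no.
Result: none.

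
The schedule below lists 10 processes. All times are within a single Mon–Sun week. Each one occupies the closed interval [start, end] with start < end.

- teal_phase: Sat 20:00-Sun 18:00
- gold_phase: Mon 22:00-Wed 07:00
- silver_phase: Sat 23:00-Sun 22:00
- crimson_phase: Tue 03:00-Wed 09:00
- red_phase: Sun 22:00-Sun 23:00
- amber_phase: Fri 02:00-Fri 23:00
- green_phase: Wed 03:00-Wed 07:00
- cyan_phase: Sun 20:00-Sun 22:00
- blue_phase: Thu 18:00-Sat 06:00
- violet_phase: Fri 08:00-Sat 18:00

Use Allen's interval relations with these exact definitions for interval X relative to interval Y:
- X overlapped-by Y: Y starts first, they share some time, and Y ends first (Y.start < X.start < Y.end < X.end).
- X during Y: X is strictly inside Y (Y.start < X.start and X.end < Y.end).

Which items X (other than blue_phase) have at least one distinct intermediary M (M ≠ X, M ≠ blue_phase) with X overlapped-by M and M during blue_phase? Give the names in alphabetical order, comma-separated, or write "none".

Target blue_phase = [Thu 18:00, Sat 06:00].
Intermediaries M with M during blue_phase: amber_phase.
Via amber_phase — items with X overlapped-by amber_phase: violet_phase.
Union: violet_phase.

violet_phase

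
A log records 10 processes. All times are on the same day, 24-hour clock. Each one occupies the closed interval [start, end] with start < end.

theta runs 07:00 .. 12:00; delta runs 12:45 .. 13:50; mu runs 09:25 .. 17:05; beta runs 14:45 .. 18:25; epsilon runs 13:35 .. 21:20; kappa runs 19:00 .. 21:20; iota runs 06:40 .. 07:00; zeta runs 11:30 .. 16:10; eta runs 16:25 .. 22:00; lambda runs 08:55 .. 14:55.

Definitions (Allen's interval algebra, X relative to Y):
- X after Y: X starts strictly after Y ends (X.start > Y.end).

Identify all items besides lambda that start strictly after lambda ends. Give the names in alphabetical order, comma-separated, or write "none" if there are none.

eta, kappa

Target lambda = [08:55, 14:55].
beta [14:45, 18:25] → overlapped-by → no.
delta [12:45, 13:50] → during → no.
epsilon [13:35, 21:20] → overlapped-by → no.
eta [16:25, 22:00] → after → yes.
iota [06:40, 07:00] → before → no.
kappa [19:00, 21:20] → after → yes.
mu [09:25, 17:05] → overlapped-by → no.
theta [07:00, 12:00] → overlaps → no.
zeta [11:30, 16:10] → overlapped-by → no.
Result: eta, kappa.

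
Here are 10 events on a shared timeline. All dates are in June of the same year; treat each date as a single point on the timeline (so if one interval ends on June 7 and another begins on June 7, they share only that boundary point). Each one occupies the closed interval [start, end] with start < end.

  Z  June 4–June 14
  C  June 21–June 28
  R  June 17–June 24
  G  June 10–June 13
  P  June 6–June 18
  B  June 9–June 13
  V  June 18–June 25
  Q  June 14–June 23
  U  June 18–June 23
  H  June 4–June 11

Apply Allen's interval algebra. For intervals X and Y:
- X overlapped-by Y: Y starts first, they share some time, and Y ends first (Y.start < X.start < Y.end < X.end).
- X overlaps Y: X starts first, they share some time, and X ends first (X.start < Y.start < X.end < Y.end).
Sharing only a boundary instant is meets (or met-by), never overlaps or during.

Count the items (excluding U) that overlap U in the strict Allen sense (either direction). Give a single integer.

1

Target U = [June 18, June 23].
B [June 9, June 13] → before → no.
C [June 21, June 28] → overlapped-by → counts.
G [June 10, June 13] → before → no.
H [June 4, June 11] → before → no.
P [June 6, June 18] → meets → no.
Q [June 14, June 23] → finished-by → no.
R [June 17, June 24] → contains → no.
V [June 18, June 25] → started-by → no.
Z [June 4, June 14] → before → no.
Total: 1.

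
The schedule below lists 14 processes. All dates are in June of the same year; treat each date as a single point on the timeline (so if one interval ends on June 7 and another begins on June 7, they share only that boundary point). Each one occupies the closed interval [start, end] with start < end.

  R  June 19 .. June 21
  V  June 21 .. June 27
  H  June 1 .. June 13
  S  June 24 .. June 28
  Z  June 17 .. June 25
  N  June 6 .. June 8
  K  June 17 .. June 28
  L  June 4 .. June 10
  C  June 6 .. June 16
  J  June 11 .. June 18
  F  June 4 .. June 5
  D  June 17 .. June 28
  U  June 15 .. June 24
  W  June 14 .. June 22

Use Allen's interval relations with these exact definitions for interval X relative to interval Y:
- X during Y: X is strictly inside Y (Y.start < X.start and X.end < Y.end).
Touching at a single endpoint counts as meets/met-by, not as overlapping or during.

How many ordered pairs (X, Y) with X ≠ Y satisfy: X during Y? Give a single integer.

Checking all 182 ordered pairs for relation 'during'; matching pairs in alphabetical order:
(F, H): F during H ✓
(L, H): L during H ✓
(N, H): N during H ✓
(N, L): N during L ✓
(R, D): R during D ✓
(R, K): R during K ✓
(R, U): R during U ✓
(R, W): R during W ✓
(R, Z): R during Z ✓
(V, D): V during D ✓
(V, K): V during K ✓
Count: 11.

11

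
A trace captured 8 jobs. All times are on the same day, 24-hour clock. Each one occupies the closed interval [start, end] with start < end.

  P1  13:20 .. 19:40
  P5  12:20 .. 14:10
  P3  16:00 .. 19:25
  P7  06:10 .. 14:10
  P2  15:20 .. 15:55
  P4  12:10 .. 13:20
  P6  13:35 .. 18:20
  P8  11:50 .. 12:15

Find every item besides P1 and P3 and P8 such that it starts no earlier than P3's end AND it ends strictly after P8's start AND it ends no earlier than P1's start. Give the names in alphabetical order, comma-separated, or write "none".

Conditions: its start is no earlier than P3's end (X.start >= 19:25) AND its end is strictly after P8's start (X.end > 11:50) AND its end is no earlier than P1's start (X.end >= 13:20).
P2: start 15:20 >= 19:25? ✗; end 15:55 > 11:50? ✓; end 15:55 >= 13:20? ✓ → no.
P4: start 12:10 >= 19:25? ✗; end 13:20 > 11:50? ✓; end 13:20 >= 13:20? ✓ → no.
P5: start 12:20 >= 19:25? ✗; end 14:10 > 11:50? ✓; end 14:10 >= 13:20? ✓ → no.
P6: start 13:35 >= 19:25? ✗; end 18:20 > 11:50? ✓; end 18:20 >= 13:20? ✓ → no.
P7: start 06:10 >= 19:25? ✗; end 14:10 > 11:50? ✓; end 14:10 >= 13:20? ✓ → no.
Result: none.

none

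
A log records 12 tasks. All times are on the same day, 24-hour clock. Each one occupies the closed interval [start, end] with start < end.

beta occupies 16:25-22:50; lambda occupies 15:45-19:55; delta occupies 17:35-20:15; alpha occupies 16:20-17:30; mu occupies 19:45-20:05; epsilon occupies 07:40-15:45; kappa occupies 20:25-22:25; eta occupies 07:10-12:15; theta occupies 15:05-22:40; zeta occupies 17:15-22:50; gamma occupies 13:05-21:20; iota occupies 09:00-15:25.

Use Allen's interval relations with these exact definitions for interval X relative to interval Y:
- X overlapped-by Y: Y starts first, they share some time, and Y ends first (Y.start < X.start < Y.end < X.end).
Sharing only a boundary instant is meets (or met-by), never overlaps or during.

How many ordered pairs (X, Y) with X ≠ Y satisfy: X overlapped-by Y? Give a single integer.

18

Checking all 132 ordered pairs for relation 'overlapped-by'; matching pairs in alphabetical order:
(beta, alpha): beta overlapped-by alpha ✓
(beta, gamma): beta overlapped-by gamma ✓
(beta, lambda): beta overlapped-by lambda ✓
(beta, theta): beta overlapped-by theta ✓
(delta, lambda): delta overlapped-by lambda ✓
(epsilon, eta): epsilon overlapped-by eta ✓
(gamma, epsilon): gamma overlapped-by epsilon ✓
(gamma, iota): gamma overlapped-by iota ✓
(iota, eta): iota overlapped-by eta ✓
(kappa, gamma): kappa overlapped-by gamma ✓
(mu, lambda): mu overlapped-by lambda ✓
(theta, epsilon): theta overlapped-by epsilon ✓
(theta, gamma): theta overlapped-by gamma ✓
(theta, iota): theta overlapped-by iota ✓
(zeta, alpha): zeta overlapped-by alpha ✓
(zeta, gamma): zeta overlapped-by gamma ✓
(zeta, lambda): zeta overlapped-by lambda ✓
(zeta, theta): zeta overlapped-by theta ✓
Count: 18.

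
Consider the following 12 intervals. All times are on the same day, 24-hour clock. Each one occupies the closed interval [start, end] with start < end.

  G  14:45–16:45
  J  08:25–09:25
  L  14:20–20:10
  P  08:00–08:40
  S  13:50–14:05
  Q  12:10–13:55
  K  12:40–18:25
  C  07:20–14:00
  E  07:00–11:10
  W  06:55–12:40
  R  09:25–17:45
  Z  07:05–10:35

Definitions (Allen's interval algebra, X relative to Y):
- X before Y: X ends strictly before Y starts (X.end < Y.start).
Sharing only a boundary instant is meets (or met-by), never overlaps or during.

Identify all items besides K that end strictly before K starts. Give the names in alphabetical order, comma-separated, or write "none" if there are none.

Target K = [12:40, 18:25].
C [07:20, 14:00] → overlaps → no.
E [07:00, 11:10] → before → yes.
G [14:45, 16:45] → during → no.
J [08:25, 09:25] → before → yes.
L [14:20, 20:10] → overlapped-by → no.
P [08:00, 08:40] → before → yes.
Q [12:10, 13:55] → overlaps → no.
R [09:25, 17:45] → overlaps → no.
S [13:50, 14:05] → during → no.
W [06:55, 12:40] → meets → no.
Z [07:05, 10:35] → before → yes.
Result: E, J, P, Z.

E, J, P, Z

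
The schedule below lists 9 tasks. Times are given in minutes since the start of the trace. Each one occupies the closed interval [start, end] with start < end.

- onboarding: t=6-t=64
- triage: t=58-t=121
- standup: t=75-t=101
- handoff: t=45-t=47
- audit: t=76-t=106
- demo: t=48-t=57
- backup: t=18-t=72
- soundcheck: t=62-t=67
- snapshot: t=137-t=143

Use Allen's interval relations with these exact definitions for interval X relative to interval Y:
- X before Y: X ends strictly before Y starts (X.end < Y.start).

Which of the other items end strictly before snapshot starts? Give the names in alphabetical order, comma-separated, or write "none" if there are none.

audit, backup, demo, handoff, onboarding, soundcheck, standup, triage

Target snapshot = [t=137, t=143].
audit [t=76, t=106] → before → yes.
backup [t=18, t=72] → before → yes.
demo [t=48, t=57] → before → yes.
handoff [t=45, t=47] → before → yes.
onboarding [t=6, t=64] → before → yes.
soundcheck [t=62, t=67] → before → yes.
standup [t=75, t=101] → before → yes.
triage [t=58, t=121] → before → yes.
Result: audit, backup, demo, handoff, onboarding, soundcheck, standup, triage.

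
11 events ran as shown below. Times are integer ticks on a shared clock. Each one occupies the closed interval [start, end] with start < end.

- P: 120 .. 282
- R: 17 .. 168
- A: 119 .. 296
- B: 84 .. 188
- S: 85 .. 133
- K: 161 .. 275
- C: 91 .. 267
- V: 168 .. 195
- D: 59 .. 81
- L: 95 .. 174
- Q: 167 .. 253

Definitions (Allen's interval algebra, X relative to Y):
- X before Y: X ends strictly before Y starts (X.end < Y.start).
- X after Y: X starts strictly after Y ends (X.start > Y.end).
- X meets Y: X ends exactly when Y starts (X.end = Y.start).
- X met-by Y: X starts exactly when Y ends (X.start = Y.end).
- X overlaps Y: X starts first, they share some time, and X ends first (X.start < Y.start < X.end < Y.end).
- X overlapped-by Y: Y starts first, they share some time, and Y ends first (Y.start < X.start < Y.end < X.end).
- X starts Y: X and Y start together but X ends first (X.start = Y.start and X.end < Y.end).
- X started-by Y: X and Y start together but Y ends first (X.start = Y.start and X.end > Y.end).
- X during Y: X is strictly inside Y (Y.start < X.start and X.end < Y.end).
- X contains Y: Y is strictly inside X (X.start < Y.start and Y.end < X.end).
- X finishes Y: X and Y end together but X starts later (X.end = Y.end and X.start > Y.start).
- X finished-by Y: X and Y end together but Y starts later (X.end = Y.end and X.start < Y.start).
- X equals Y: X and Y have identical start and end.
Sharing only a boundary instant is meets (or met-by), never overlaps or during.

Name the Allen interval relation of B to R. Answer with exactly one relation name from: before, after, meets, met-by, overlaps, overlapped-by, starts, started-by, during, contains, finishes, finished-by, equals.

overlapped-by

B = [84, 188]; R = [17, 168].
Compare endpoints: B.start > R.start, B.start < R.end, B.end > R.start, B.end > R.end.
That pattern is 'overlapped-by'.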